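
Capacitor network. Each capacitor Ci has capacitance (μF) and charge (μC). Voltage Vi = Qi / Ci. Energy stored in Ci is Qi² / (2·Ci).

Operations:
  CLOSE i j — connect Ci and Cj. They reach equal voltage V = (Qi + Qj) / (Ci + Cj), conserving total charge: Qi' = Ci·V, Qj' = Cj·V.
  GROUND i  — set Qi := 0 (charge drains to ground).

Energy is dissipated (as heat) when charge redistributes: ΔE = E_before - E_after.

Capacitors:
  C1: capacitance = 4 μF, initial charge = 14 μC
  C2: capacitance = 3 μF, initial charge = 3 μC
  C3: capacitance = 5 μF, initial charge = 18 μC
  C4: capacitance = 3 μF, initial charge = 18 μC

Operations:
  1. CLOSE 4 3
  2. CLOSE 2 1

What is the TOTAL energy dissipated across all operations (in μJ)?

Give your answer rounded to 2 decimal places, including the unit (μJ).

Initial: C1(4μF, Q=14μC, V=3.50V), C2(3μF, Q=3μC, V=1.00V), C3(5μF, Q=18μC, V=3.60V), C4(3μF, Q=18μC, V=6.00V)
Op 1: CLOSE 4-3: Q_total=36.00, C_total=8.00, V=4.50; Q4=13.50, Q3=22.50; dissipated=5.400
Op 2: CLOSE 2-1: Q_total=17.00, C_total=7.00, V=2.43; Q2=7.29, Q1=9.71; dissipated=5.357
Total dissipated: 10.757 μJ

Answer: 10.76 μJ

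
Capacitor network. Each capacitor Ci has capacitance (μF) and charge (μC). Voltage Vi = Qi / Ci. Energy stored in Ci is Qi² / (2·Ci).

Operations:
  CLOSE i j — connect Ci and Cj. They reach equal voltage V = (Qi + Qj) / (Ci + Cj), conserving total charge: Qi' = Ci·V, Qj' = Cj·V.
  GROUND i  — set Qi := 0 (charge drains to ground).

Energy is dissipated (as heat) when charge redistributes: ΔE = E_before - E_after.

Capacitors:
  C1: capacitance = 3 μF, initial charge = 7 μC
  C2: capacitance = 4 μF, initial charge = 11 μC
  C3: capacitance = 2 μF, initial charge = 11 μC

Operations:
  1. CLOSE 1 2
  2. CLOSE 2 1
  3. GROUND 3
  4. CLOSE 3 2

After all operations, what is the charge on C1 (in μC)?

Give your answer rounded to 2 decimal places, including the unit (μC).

Initial: C1(3μF, Q=7μC, V=2.33V), C2(4μF, Q=11μC, V=2.75V), C3(2μF, Q=11μC, V=5.50V)
Op 1: CLOSE 1-2: Q_total=18.00, C_total=7.00, V=2.57; Q1=7.71, Q2=10.29; dissipated=0.149
Op 2: CLOSE 2-1: Q_total=18.00, C_total=7.00, V=2.57; Q2=10.29, Q1=7.71; dissipated=0.000
Op 3: GROUND 3: Q3=0; energy lost=30.250
Op 4: CLOSE 3-2: Q_total=10.29, C_total=6.00, V=1.71; Q3=3.43, Q2=6.86; dissipated=4.408
Final charges: Q1=7.71, Q2=6.86, Q3=3.43

Answer: 7.71 μC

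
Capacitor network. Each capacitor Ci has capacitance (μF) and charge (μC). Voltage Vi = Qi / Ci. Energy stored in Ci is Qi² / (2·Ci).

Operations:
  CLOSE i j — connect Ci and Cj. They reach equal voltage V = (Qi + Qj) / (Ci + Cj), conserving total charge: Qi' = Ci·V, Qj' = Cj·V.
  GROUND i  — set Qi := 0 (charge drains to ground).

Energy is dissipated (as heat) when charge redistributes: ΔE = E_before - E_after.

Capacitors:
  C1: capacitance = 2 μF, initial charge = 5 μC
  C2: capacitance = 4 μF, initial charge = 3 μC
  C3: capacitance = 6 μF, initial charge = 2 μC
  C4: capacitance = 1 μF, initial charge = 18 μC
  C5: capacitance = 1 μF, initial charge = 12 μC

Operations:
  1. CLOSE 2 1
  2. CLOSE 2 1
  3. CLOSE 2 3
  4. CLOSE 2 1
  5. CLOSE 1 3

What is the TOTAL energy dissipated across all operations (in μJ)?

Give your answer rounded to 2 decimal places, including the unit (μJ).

Initial: C1(2μF, Q=5μC, V=2.50V), C2(4μF, Q=3μC, V=0.75V), C3(6μF, Q=2μC, V=0.33V), C4(1μF, Q=18μC, V=18.00V), C5(1μF, Q=12μC, V=12.00V)
Op 1: CLOSE 2-1: Q_total=8.00, C_total=6.00, V=1.33; Q2=5.33, Q1=2.67; dissipated=2.042
Op 2: CLOSE 2-1: Q_total=8.00, C_total=6.00, V=1.33; Q2=5.33, Q1=2.67; dissipated=0.000
Op 3: CLOSE 2-3: Q_total=7.33, C_total=10.00, V=0.73; Q2=2.93, Q3=4.40; dissipated=1.200
Op 4: CLOSE 2-1: Q_total=5.60, C_total=6.00, V=0.93; Q2=3.73, Q1=1.87; dissipated=0.240
Op 5: CLOSE 1-3: Q_total=6.27, C_total=8.00, V=0.78; Q1=1.57, Q3=4.70; dissipated=0.030
Total dissipated: 3.512 μJ

Answer: 3.51 μJ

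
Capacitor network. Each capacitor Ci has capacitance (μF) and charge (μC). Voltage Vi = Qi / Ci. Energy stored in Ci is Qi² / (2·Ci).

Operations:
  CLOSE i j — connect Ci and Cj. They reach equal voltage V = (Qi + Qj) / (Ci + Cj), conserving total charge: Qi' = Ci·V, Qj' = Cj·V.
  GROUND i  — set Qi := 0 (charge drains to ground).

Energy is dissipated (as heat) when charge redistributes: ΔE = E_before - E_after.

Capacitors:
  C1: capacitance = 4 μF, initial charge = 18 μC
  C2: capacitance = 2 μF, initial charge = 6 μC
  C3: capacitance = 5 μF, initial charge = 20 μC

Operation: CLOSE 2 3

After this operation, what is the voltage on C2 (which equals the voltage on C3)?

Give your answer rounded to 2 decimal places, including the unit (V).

Initial: C1(4μF, Q=18μC, V=4.50V), C2(2μF, Q=6μC, V=3.00V), C3(5μF, Q=20μC, V=4.00V)
Op 1: CLOSE 2-3: Q_total=26.00, C_total=7.00, V=3.71; Q2=7.43, Q3=18.57; dissipated=0.714

Answer: 3.71 V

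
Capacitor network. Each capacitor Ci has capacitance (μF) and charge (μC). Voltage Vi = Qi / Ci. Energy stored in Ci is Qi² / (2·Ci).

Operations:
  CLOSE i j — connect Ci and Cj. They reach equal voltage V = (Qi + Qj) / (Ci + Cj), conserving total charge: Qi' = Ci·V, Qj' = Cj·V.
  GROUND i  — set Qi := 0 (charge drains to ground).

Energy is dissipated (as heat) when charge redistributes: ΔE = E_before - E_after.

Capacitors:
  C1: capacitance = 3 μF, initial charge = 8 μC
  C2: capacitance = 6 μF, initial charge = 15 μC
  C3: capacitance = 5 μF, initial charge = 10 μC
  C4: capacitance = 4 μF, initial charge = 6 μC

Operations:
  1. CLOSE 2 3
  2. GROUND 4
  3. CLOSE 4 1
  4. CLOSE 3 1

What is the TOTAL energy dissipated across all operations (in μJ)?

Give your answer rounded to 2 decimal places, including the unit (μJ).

Initial: C1(3μF, Q=8μC, V=2.67V), C2(6μF, Q=15μC, V=2.50V), C3(5μF, Q=10μC, V=2.00V), C4(4μF, Q=6μC, V=1.50V)
Op 1: CLOSE 2-3: Q_total=25.00, C_total=11.00, V=2.27; Q2=13.64, Q3=11.36; dissipated=0.341
Op 2: GROUND 4: Q4=0; energy lost=4.500
Op 3: CLOSE 4-1: Q_total=8.00, C_total=7.00, V=1.14; Q4=4.57, Q1=3.43; dissipated=6.095
Op 4: CLOSE 3-1: Q_total=14.79, C_total=8.00, V=1.85; Q3=9.25, Q1=5.55; dissipated=1.197
Total dissipated: 12.133 μJ

Answer: 12.13 μJ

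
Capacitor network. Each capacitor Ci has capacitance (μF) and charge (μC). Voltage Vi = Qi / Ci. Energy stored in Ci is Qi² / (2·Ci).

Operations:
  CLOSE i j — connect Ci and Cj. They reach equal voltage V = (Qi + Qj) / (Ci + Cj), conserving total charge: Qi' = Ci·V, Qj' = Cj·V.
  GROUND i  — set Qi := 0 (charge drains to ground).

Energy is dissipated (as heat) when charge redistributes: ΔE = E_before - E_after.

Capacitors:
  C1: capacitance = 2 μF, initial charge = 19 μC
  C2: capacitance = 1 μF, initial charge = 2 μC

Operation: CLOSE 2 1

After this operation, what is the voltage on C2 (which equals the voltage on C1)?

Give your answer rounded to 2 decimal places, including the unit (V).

Answer: 7.00 V

Derivation:
Initial: C1(2μF, Q=19μC, V=9.50V), C2(1μF, Q=2μC, V=2.00V)
Op 1: CLOSE 2-1: Q_total=21.00, C_total=3.00, V=7.00; Q2=7.00, Q1=14.00; dissipated=18.750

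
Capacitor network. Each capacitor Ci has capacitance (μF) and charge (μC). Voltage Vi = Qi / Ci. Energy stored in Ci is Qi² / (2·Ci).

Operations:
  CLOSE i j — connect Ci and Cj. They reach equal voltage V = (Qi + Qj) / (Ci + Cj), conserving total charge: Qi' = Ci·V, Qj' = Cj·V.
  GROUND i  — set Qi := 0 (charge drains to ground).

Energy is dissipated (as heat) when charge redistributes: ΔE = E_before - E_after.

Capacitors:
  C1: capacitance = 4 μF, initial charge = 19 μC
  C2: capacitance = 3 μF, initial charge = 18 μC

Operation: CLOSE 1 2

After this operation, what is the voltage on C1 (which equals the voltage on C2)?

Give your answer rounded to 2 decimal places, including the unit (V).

Answer: 5.29 V

Derivation:
Initial: C1(4μF, Q=19μC, V=4.75V), C2(3μF, Q=18μC, V=6.00V)
Op 1: CLOSE 1-2: Q_total=37.00, C_total=7.00, V=5.29; Q1=21.14, Q2=15.86; dissipated=1.339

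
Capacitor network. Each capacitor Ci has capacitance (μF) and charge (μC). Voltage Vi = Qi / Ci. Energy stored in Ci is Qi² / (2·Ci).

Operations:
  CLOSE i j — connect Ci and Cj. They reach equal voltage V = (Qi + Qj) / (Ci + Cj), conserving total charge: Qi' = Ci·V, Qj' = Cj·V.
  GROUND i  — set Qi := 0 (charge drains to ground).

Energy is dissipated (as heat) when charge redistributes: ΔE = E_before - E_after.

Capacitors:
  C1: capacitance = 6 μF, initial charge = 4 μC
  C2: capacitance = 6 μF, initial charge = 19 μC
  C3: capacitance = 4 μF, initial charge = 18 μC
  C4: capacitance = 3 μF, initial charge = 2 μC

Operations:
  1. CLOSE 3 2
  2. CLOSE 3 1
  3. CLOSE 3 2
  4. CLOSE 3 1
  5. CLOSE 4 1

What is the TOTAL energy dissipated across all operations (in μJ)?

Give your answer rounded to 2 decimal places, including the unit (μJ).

Initial: C1(6μF, Q=4μC, V=0.67V), C2(6μF, Q=19μC, V=3.17V), C3(4μF, Q=18μC, V=4.50V), C4(3μF, Q=2μC, V=0.67V)
Op 1: CLOSE 3-2: Q_total=37.00, C_total=10.00, V=3.70; Q3=14.80, Q2=22.20; dissipated=2.133
Op 2: CLOSE 3-1: Q_total=18.80, C_total=10.00, V=1.88; Q3=7.52, Q1=11.28; dissipated=11.041
Op 3: CLOSE 3-2: Q_total=29.72, C_total=10.00, V=2.97; Q3=11.89, Q2=17.83; dissipated=3.975
Op 4: CLOSE 3-1: Q_total=23.17, C_total=10.00, V=2.32; Q3=9.27, Q1=13.90; dissipated=1.431
Op 5: CLOSE 4-1: Q_total=15.90, C_total=9.00, V=1.77; Q4=5.30, Q1=10.60; dissipated=2.723
Total dissipated: 21.303 μJ

Answer: 21.30 μJ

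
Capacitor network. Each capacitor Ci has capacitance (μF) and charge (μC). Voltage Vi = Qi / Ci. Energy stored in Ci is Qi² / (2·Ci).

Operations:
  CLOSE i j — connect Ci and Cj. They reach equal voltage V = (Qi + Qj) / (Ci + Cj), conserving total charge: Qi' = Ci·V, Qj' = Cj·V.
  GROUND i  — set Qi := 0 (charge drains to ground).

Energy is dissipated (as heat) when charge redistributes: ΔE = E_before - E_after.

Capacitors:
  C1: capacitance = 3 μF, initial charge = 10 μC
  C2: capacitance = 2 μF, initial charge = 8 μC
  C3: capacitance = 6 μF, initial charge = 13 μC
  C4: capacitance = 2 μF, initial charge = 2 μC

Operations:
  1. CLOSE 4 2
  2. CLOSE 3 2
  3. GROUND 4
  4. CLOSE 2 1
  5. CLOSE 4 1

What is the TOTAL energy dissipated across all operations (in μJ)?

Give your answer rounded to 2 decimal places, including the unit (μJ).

Initial: C1(3μF, Q=10μC, V=3.33V), C2(2μF, Q=8μC, V=4.00V), C3(6μF, Q=13μC, V=2.17V), C4(2μF, Q=2μC, V=1.00V)
Op 1: CLOSE 4-2: Q_total=10.00, C_total=4.00, V=2.50; Q4=5.00, Q2=5.00; dissipated=4.500
Op 2: CLOSE 3-2: Q_total=18.00, C_total=8.00, V=2.25; Q3=13.50, Q2=4.50; dissipated=0.083
Op 3: GROUND 4: Q4=0; energy lost=6.250
Op 4: CLOSE 2-1: Q_total=14.50, C_total=5.00, V=2.90; Q2=5.80, Q1=8.70; dissipated=0.704
Op 5: CLOSE 4-1: Q_total=8.70, C_total=5.00, V=1.74; Q4=3.48, Q1=5.22; dissipated=5.046
Total dissipated: 16.584 μJ

Answer: 16.58 μJ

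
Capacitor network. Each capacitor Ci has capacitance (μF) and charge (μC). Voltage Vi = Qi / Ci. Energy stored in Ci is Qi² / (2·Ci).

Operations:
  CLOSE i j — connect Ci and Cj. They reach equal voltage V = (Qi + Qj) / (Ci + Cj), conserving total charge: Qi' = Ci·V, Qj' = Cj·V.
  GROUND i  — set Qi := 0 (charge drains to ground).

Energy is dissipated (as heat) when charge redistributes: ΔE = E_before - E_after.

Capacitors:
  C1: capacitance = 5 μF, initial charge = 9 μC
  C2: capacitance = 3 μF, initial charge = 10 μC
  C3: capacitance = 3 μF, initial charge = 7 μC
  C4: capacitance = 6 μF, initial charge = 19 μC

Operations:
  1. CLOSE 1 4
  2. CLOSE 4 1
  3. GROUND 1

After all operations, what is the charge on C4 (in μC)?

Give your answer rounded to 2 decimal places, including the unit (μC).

Answer: 15.27 μC

Derivation:
Initial: C1(5μF, Q=9μC, V=1.80V), C2(3μF, Q=10μC, V=3.33V), C3(3μF, Q=7μC, V=2.33V), C4(6μF, Q=19μC, V=3.17V)
Op 1: CLOSE 1-4: Q_total=28.00, C_total=11.00, V=2.55; Q1=12.73, Q4=15.27; dissipated=2.547
Op 2: CLOSE 4-1: Q_total=28.00, C_total=11.00, V=2.55; Q4=15.27, Q1=12.73; dissipated=0.000
Op 3: GROUND 1: Q1=0; energy lost=16.198
Final charges: Q1=0.00, Q2=10.00, Q3=7.00, Q4=15.27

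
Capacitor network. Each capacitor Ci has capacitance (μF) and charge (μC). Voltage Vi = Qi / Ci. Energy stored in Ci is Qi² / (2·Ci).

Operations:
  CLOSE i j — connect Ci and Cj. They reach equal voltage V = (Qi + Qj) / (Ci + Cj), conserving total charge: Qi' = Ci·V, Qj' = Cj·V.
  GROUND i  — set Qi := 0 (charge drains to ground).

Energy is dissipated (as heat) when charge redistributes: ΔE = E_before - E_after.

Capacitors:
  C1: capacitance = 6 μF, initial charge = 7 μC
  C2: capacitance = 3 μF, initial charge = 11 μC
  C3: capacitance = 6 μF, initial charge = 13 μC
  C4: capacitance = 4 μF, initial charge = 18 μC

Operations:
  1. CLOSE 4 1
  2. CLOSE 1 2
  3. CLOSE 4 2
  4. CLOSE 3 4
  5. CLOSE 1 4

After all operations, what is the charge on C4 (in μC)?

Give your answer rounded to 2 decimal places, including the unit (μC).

Initial: C1(6μF, Q=7μC, V=1.17V), C2(3μF, Q=11μC, V=3.67V), C3(6μF, Q=13μC, V=2.17V), C4(4μF, Q=18μC, V=4.50V)
Op 1: CLOSE 4-1: Q_total=25.00, C_total=10.00, V=2.50; Q4=10.00, Q1=15.00; dissipated=13.333
Op 2: CLOSE 1-2: Q_total=26.00, C_total=9.00, V=2.89; Q1=17.33, Q2=8.67; dissipated=1.361
Op 3: CLOSE 4-2: Q_total=18.67, C_total=7.00, V=2.67; Q4=10.67, Q2=8.00; dissipated=0.130
Op 4: CLOSE 3-4: Q_total=23.67, C_total=10.00, V=2.37; Q3=14.20, Q4=9.47; dissipated=0.300
Op 5: CLOSE 1-4: Q_total=26.80, C_total=10.00, V=2.68; Q1=16.08, Q4=10.72; dissipated=0.327
Final charges: Q1=16.08, Q2=8.00, Q3=14.20, Q4=10.72

Answer: 10.72 μC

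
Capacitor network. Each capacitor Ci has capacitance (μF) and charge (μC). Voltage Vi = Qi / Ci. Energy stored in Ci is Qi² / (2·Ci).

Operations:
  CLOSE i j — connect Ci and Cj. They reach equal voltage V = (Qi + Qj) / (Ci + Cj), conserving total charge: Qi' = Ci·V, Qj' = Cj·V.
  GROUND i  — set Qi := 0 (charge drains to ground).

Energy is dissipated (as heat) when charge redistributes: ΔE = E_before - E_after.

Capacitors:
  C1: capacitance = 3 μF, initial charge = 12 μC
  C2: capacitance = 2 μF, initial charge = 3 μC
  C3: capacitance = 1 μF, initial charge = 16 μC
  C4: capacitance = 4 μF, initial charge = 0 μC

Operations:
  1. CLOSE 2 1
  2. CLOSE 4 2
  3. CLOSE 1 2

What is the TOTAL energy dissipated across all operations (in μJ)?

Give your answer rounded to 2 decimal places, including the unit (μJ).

Answer: 12.15 μJ

Derivation:
Initial: C1(3μF, Q=12μC, V=4.00V), C2(2μF, Q=3μC, V=1.50V), C3(1μF, Q=16μC, V=16.00V), C4(4μF, Q=0μC, V=0.00V)
Op 1: CLOSE 2-1: Q_total=15.00, C_total=5.00, V=3.00; Q2=6.00, Q1=9.00; dissipated=3.750
Op 2: CLOSE 4-2: Q_total=6.00, C_total=6.00, V=1.00; Q4=4.00, Q2=2.00; dissipated=6.000
Op 3: CLOSE 1-2: Q_total=11.00, C_total=5.00, V=2.20; Q1=6.60, Q2=4.40; dissipated=2.400
Total dissipated: 12.150 μJ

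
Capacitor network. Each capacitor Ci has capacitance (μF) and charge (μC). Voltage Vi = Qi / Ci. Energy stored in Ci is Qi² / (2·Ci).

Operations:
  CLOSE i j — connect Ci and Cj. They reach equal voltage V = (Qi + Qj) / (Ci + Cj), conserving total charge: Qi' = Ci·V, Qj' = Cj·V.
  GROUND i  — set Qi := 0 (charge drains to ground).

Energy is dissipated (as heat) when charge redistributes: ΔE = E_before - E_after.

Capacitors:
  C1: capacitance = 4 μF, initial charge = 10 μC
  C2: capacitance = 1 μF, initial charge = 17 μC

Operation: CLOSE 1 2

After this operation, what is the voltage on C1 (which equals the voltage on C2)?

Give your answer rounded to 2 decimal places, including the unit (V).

Initial: C1(4μF, Q=10μC, V=2.50V), C2(1μF, Q=17μC, V=17.00V)
Op 1: CLOSE 1-2: Q_total=27.00, C_total=5.00, V=5.40; Q1=21.60, Q2=5.40; dissipated=84.100

Answer: 5.40 V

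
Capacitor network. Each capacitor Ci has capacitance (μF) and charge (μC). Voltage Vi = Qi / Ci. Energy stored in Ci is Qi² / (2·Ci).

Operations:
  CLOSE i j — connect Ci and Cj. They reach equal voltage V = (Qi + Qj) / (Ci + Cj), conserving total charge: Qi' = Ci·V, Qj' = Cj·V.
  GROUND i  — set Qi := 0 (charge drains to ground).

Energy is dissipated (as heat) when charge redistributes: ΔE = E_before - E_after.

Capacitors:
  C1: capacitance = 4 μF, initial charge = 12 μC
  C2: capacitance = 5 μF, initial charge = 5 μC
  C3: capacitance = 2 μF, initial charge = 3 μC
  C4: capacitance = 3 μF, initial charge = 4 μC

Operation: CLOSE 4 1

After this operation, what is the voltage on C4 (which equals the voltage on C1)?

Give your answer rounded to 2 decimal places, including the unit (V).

Initial: C1(4μF, Q=12μC, V=3.00V), C2(5μF, Q=5μC, V=1.00V), C3(2μF, Q=3μC, V=1.50V), C4(3μF, Q=4μC, V=1.33V)
Op 1: CLOSE 4-1: Q_total=16.00, C_total=7.00, V=2.29; Q4=6.86, Q1=9.14; dissipated=2.381

Answer: 2.29 V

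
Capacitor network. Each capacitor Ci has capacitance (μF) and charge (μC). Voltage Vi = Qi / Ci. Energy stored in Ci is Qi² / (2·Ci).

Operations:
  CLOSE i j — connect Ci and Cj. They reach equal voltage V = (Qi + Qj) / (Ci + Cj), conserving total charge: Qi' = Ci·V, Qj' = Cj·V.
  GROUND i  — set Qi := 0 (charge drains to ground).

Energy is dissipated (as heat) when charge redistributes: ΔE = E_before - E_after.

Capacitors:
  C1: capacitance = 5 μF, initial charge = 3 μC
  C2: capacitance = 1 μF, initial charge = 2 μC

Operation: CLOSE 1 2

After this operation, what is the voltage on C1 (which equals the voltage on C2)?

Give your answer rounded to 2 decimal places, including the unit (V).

Initial: C1(5μF, Q=3μC, V=0.60V), C2(1μF, Q=2μC, V=2.00V)
Op 1: CLOSE 1-2: Q_total=5.00, C_total=6.00, V=0.83; Q1=4.17, Q2=0.83; dissipated=0.817

Answer: 0.83 V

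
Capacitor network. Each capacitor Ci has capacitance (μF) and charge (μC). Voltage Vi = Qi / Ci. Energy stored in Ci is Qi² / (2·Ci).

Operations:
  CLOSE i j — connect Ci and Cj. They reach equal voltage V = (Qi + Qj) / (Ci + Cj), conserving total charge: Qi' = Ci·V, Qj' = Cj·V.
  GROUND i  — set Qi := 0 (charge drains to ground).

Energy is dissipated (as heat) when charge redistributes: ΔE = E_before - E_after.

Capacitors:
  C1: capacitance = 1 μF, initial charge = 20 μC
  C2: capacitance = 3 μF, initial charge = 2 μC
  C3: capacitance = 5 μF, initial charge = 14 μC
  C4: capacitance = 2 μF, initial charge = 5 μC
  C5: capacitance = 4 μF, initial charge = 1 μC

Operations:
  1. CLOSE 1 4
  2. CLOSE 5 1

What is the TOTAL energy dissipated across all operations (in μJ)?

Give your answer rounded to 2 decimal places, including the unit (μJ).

Initial: C1(1μF, Q=20μC, V=20.00V), C2(3μF, Q=2μC, V=0.67V), C3(5μF, Q=14μC, V=2.80V), C4(2μF, Q=5μC, V=2.50V), C5(4μF, Q=1μC, V=0.25V)
Op 1: CLOSE 1-4: Q_total=25.00, C_total=3.00, V=8.33; Q1=8.33, Q4=16.67; dissipated=102.083
Op 2: CLOSE 5-1: Q_total=9.33, C_total=5.00, V=1.87; Q5=7.47, Q1=1.87; dissipated=26.136
Total dissipated: 128.219 μJ

Answer: 128.22 μJ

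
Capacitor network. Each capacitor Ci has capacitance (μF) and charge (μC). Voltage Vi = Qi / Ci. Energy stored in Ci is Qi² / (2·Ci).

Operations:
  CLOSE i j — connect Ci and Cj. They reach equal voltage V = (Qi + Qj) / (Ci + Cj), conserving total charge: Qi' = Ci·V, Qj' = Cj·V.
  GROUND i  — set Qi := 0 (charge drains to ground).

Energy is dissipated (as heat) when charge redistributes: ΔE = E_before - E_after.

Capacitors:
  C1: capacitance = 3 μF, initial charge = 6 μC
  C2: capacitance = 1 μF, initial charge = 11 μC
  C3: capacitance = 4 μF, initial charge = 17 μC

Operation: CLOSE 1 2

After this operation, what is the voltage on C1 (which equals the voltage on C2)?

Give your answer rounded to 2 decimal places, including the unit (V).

Initial: C1(3μF, Q=6μC, V=2.00V), C2(1μF, Q=11μC, V=11.00V), C3(4μF, Q=17μC, V=4.25V)
Op 1: CLOSE 1-2: Q_total=17.00, C_total=4.00, V=4.25; Q1=12.75, Q2=4.25; dissipated=30.375

Answer: 4.25 V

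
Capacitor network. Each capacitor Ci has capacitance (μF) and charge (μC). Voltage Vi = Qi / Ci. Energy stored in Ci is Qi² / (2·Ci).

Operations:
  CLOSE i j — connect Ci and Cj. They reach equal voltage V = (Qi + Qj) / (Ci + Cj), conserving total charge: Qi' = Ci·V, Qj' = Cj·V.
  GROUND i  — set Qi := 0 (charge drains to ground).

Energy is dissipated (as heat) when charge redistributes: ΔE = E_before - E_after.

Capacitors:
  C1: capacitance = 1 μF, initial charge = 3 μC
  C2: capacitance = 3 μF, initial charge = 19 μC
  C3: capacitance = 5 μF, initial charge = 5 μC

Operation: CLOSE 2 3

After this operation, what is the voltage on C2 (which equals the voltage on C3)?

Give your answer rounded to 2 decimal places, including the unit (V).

Answer: 3.00 V

Derivation:
Initial: C1(1μF, Q=3μC, V=3.00V), C2(3μF, Q=19μC, V=6.33V), C3(5μF, Q=5μC, V=1.00V)
Op 1: CLOSE 2-3: Q_total=24.00, C_total=8.00, V=3.00; Q2=9.00, Q3=15.00; dissipated=26.667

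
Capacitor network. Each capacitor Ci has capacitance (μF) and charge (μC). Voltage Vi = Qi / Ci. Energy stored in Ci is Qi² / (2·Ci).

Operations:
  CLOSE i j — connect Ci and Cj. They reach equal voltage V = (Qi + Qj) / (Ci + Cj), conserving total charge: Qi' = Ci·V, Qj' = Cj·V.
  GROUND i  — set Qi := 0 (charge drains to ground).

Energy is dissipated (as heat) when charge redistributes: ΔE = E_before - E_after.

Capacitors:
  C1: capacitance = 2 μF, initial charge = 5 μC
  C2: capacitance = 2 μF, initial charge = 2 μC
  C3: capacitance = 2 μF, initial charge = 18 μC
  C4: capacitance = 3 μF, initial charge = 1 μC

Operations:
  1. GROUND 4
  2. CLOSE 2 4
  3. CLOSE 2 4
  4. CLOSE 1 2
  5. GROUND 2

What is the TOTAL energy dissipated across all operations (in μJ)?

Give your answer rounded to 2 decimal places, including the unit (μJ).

Answer: 5.07 μJ

Derivation:
Initial: C1(2μF, Q=5μC, V=2.50V), C2(2μF, Q=2μC, V=1.00V), C3(2μF, Q=18μC, V=9.00V), C4(3μF, Q=1μC, V=0.33V)
Op 1: GROUND 4: Q4=0; energy lost=0.167
Op 2: CLOSE 2-4: Q_total=2.00, C_total=5.00, V=0.40; Q2=0.80, Q4=1.20; dissipated=0.600
Op 3: CLOSE 2-4: Q_total=2.00, C_total=5.00, V=0.40; Q2=0.80, Q4=1.20; dissipated=0.000
Op 4: CLOSE 1-2: Q_total=5.80, C_total=4.00, V=1.45; Q1=2.90, Q2=2.90; dissipated=2.205
Op 5: GROUND 2: Q2=0; energy lost=2.103
Total dissipated: 5.074 μJ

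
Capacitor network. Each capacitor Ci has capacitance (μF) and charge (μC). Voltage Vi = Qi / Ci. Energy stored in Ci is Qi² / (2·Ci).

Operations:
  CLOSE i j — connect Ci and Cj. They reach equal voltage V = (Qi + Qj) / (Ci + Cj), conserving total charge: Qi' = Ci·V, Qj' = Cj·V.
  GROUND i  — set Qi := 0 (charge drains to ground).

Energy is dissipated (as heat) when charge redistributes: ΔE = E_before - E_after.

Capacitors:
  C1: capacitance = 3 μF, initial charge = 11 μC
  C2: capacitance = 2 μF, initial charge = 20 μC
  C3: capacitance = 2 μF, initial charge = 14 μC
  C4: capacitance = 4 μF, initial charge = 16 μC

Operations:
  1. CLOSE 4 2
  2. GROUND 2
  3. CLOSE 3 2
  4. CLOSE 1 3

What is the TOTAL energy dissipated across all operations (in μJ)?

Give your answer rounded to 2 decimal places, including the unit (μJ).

Answer: 84.52 μJ

Derivation:
Initial: C1(3μF, Q=11μC, V=3.67V), C2(2μF, Q=20μC, V=10.00V), C3(2μF, Q=14μC, V=7.00V), C4(4μF, Q=16μC, V=4.00V)
Op 1: CLOSE 4-2: Q_total=36.00, C_total=6.00, V=6.00; Q4=24.00, Q2=12.00; dissipated=24.000
Op 2: GROUND 2: Q2=0; energy lost=36.000
Op 3: CLOSE 3-2: Q_total=14.00, C_total=4.00, V=3.50; Q3=7.00, Q2=7.00; dissipated=24.500
Op 4: CLOSE 1-3: Q_total=18.00, C_total=5.00, V=3.60; Q1=10.80, Q3=7.20; dissipated=0.017
Total dissipated: 84.517 μJ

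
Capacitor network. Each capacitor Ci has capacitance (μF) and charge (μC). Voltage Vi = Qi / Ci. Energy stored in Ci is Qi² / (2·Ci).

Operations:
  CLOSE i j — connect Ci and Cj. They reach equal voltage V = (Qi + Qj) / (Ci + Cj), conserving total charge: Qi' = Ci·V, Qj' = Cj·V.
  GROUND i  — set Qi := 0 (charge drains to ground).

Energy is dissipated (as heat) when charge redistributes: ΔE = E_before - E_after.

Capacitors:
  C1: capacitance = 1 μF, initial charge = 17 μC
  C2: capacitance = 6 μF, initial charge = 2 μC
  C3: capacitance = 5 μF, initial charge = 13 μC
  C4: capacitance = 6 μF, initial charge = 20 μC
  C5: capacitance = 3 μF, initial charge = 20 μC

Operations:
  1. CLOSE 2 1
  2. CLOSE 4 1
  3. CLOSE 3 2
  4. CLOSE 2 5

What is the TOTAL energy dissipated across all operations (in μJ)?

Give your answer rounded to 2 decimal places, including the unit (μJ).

Initial: C1(1μF, Q=17μC, V=17.00V), C2(6μF, Q=2μC, V=0.33V), C3(5μF, Q=13μC, V=2.60V), C4(6μF, Q=20μC, V=3.33V), C5(3μF, Q=20μC, V=6.67V)
Op 1: CLOSE 2-1: Q_total=19.00, C_total=7.00, V=2.71; Q2=16.29, Q1=2.71; dissipated=119.048
Op 2: CLOSE 4-1: Q_total=22.71, C_total=7.00, V=3.24; Q4=19.47, Q1=3.24; dissipated=0.164
Op 3: CLOSE 3-2: Q_total=29.29, C_total=11.00, V=2.66; Q3=13.31, Q2=15.97; dissipated=0.018
Op 4: CLOSE 2-5: Q_total=35.97, C_total=9.00, V=4.00; Q2=23.98, Q5=11.99; dissipated=16.035
Total dissipated: 135.264 μJ

Answer: 135.26 μJ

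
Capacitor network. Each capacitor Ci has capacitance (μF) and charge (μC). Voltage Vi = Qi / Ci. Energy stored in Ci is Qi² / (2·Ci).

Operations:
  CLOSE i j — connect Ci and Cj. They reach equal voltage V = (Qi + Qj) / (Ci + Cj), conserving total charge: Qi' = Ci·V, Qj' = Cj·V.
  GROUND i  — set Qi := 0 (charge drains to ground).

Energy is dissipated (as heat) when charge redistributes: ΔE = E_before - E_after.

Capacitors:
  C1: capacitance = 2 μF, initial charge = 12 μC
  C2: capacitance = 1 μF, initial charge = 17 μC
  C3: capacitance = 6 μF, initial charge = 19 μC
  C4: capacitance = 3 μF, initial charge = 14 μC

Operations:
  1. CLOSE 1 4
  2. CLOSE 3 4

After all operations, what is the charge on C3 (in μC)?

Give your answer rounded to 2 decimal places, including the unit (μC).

Answer: 23.07 μC

Derivation:
Initial: C1(2μF, Q=12μC, V=6.00V), C2(1μF, Q=17μC, V=17.00V), C3(6μF, Q=19μC, V=3.17V), C4(3μF, Q=14μC, V=4.67V)
Op 1: CLOSE 1-4: Q_total=26.00, C_total=5.00, V=5.20; Q1=10.40, Q4=15.60; dissipated=1.067
Op 2: CLOSE 3-4: Q_total=34.60, C_total=9.00, V=3.84; Q3=23.07, Q4=11.53; dissipated=4.134
Final charges: Q1=10.40, Q2=17.00, Q3=23.07, Q4=11.53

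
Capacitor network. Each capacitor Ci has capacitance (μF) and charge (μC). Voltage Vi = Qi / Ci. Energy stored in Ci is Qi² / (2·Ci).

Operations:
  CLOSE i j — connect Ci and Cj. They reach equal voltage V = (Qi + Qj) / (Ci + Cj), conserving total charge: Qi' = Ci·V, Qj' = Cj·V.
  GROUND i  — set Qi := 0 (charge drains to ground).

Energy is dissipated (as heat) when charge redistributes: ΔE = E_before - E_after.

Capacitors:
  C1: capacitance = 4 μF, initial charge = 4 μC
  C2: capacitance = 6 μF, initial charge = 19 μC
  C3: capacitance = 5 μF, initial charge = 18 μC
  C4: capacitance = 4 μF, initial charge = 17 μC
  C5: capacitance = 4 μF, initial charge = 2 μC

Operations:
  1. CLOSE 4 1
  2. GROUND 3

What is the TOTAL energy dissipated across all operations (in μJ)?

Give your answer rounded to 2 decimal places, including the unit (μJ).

Answer: 42.96 μJ

Derivation:
Initial: C1(4μF, Q=4μC, V=1.00V), C2(6μF, Q=19μC, V=3.17V), C3(5μF, Q=18μC, V=3.60V), C4(4μF, Q=17μC, V=4.25V), C5(4μF, Q=2μC, V=0.50V)
Op 1: CLOSE 4-1: Q_total=21.00, C_total=8.00, V=2.62; Q4=10.50, Q1=10.50; dissipated=10.562
Op 2: GROUND 3: Q3=0; energy lost=32.400
Total dissipated: 42.962 μJ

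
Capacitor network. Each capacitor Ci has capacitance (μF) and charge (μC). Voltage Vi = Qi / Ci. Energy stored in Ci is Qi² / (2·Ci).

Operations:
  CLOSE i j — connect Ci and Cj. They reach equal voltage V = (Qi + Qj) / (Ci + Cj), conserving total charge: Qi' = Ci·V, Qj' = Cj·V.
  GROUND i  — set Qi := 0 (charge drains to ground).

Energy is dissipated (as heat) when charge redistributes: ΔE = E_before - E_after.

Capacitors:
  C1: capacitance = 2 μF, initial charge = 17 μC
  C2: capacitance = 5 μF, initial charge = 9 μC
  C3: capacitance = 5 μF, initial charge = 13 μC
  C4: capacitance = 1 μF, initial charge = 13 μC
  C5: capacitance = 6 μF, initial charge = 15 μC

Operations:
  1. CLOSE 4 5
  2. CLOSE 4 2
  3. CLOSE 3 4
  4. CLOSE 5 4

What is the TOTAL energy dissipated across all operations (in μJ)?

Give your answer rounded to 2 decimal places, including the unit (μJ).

Initial: C1(2μF, Q=17μC, V=8.50V), C2(5μF, Q=9μC, V=1.80V), C3(5μF, Q=13μC, V=2.60V), C4(1μF, Q=13μC, V=13.00V), C5(6μF, Q=15μC, V=2.50V)
Op 1: CLOSE 4-5: Q_total=28.00, C_total=7.00, V=4.00; Q4=4.00, Q5=24.00; dissipated=47.250
Op 2: CLOSE 4-2: Q_total=13.00, C_total=6.00, V=2.17; Q4=2.17, Q2=10.83; dissipated=2.017
Op 3: CLOSE 3-4: Q_total=15.17, C_total=6.00, V=2.53; Q3=12.64, Q4=2.53; dissipated=0.078
Op 4: CLOSE 5-4: Q_total=26.53, C_total=7.00, V=3.79; Q5=22.74, Q4=3.79; dissipated=0.929
Total dissipated: 50.274 μJ

Answer: 50.27 μJ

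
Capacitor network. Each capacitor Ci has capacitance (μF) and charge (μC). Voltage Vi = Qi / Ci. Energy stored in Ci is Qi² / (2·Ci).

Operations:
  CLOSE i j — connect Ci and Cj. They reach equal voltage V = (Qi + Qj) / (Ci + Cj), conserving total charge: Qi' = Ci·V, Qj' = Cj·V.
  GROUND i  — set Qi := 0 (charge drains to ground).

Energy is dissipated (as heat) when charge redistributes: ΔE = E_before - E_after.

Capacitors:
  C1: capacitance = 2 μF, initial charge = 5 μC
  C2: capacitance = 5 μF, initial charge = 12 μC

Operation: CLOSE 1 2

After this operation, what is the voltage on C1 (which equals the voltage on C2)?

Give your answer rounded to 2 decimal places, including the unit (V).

Answer: 2.43 V

Derivation:
Initial: C1(2μF, Q=5μC, V=2.50V), C2(5μF, Q=12μC, V=2.40V)
Op 1: CLOSE 1-2: Q_total=17.00, C_total=7.00, V=2.43; Q1=4.86, Q2=12.14; dissipated=0.007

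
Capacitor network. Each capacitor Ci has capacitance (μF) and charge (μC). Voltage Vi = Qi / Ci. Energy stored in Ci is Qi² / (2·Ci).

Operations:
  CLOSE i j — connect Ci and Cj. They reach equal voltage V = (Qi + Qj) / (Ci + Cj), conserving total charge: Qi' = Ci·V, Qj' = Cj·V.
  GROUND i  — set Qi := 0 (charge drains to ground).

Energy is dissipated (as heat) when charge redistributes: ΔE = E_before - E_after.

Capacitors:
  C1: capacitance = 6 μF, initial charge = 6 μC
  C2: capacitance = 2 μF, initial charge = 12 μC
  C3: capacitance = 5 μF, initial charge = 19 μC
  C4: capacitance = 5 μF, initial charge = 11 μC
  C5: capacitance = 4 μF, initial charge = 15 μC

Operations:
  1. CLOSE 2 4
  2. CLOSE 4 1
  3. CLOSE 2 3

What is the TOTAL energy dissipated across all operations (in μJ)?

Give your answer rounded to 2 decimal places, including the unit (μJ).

Initial: C1(6μF, Q=6μC, V=1.00V), C2(2μF, Q=12μC, V=6.00V), C3(5μF, Q=19μC, V=3.80V), C4(5μF, Q=11μC, V=2.20V), C5(4μF, Q=15μC, V=3.75V)
Op 1: CLOSE 2-4: Q_total=23.00, C_total=7.00, V=3.29; Q2=6.57, Q4=16.43; dissipated=10.314
Op 2: CLOSE 4-1: Q_total=22.43, C_total=11.00, V=2.04; Q4=10.19, Q1=12.23; dissipated=7.124
Op 3: CLOSE 2-3: Q_total=25.57, C_total=7.00, V=3.65; Q2=7.31, Q3=18.27; dissipated=0.189
Total dissipated: 17.628 μJ

Answer: 17.63 μJ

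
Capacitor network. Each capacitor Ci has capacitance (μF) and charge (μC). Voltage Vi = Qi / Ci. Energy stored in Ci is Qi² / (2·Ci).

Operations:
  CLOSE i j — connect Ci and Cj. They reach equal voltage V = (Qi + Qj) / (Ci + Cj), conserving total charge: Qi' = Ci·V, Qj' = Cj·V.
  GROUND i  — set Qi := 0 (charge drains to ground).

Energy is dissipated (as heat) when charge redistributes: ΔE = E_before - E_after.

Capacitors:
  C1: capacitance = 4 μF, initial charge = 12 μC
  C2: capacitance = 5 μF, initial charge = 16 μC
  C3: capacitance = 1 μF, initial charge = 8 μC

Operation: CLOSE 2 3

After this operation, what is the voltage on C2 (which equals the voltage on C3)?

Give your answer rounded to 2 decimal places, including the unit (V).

Answer: 4.00 V

Derivation:
Initial: C1(4μF, Q=12μC, V=3.00V), C2(5μF, Q=16μC, V=3.20V), C3(1μF, Q=8μC, V=8.00V)
Op 1: CLOSE 2-3: Q_total=24.00, C_total=6.00, V=4.00; Q2=20.00, Q3=4.00; dissipated=9.600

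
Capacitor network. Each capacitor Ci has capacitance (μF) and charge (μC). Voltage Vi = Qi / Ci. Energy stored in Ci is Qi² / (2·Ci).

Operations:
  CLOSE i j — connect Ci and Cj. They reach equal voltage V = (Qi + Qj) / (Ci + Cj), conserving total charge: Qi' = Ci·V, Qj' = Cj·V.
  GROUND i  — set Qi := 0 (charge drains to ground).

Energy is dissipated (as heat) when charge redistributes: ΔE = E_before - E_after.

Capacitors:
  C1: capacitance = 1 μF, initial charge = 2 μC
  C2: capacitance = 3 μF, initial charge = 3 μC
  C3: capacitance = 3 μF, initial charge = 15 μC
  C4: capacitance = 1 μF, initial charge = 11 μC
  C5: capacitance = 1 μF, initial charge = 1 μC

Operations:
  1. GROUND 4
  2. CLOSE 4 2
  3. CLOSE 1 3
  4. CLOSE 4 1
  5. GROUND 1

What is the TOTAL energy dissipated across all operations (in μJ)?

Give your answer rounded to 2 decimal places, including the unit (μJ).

Initial: C1(1μF, Q=2μC, V=2.00V), C2(3μF, Q=3μC, V=1.00V), C3(3μF, Q=15μC, V=5.00V), C4(1μF, Q=11μC, V=11.00V), C5(1μF, Q=1μC, V=1.00V)
Op 1: GROUND 4: Q4=0; energy lost=60.500
Op 2: CLOSE 4-2: Q_total=3.00, C_total=4.00, V=0.75; Q4=0.75, Q2=2.25; dissipated=0.375
Op 3: CLOSE 1-3: Q_total=17.00, C_total=4.00, V=4.25; Q1=4.25, Q3=12.75; dissipated=3.375
Op 4: CLOSE 4-1: Q_total=5.00, C_total=2.00, V=2.50; Q4=2.50, Q1=2.50; dissipated=3.062
Op 5: GROUND 1: Q1=0; energy lost=3.125
Total dissipated: 70.438 μJ

Answer: 70.44 μJ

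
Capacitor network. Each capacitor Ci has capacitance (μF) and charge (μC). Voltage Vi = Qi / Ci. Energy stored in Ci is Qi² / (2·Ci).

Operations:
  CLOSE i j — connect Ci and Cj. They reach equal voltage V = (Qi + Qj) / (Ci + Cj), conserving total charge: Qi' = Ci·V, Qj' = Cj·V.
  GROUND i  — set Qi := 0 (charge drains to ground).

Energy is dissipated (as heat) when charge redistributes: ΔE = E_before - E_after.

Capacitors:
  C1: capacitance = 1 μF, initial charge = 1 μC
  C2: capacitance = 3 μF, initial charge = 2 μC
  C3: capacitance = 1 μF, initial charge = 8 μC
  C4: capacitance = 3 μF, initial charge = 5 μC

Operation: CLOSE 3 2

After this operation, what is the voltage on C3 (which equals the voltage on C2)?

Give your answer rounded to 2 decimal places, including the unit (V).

Initial: C1(1μF, Q=1μC, V=1.00V), C2(3μF, Q=2μC, V=0.67V), C3(1μF, Q=8μC, V=8.00V), C4(3μF, Q=5μC, V=1.67V)
Op 1: CLOSE 3-2: Q_total=10.00, C_total=4.00, V=2.50; Q3=2.50, Q2=7.50; dissipated=20.167

Answer: 2.50 V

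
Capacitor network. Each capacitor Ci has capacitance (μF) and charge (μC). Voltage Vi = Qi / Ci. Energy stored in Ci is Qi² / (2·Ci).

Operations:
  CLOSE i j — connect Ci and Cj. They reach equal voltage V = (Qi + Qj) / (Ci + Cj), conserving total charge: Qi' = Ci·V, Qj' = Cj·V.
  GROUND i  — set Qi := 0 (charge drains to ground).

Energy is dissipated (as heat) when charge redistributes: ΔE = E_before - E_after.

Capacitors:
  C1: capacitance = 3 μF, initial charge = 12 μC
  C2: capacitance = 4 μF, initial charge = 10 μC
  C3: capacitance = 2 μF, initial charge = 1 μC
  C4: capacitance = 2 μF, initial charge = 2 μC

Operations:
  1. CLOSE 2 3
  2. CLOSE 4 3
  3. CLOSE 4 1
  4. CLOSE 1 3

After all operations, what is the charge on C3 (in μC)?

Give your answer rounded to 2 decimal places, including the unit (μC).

Initial: C1(3μF, Q=12μC, V=4.00V), C2(4μF, Q=10μC, V=2.50V), C3(2μF, Q=1μC, V=0.50V), C4(2μF, Q=2μC, V=1.00V)
Op 1: CLOSE 2-3: Q_total=11.00, C_total=6.00, V=1.83; Q2=7.33, Q3=3.67; dissipated=2.667
Op 2: CLOSE 4-3: Q_total=5.67, C_total=4.00, V=1.42; Q4=2.83, Q3=2.83; dissipated=0.347
Op 3: CLOSE 4-1: Q_total=14.83, C_total=5.00, V=2.97; Q4=5.93, Q1=8.90; dissipated=4.004
Op 4: CLOSE 1-3: Q_total=11.73, C_total=5.00, V=2.35; Q1=7.04, Q3=4.69; dissipated=1.442
Final charges: Q1=7.04, Q2=7.33, Q3=4.69, Q4=5.93

Answer: 4.69 μC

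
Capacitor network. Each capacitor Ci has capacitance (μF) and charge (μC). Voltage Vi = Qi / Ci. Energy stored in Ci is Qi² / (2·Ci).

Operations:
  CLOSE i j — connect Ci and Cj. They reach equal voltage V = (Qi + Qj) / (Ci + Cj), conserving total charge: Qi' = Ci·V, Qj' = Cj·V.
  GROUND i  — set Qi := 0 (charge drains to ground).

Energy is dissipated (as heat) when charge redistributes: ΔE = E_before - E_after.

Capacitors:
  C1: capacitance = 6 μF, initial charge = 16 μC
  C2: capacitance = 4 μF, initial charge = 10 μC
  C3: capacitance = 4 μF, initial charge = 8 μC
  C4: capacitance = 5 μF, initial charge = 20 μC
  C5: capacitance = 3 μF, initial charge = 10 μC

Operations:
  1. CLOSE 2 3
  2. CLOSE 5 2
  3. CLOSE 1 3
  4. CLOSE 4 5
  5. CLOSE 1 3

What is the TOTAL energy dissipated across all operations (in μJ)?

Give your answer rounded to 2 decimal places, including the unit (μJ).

Answer: 3.01 μJ

Derivation:
Initial: C1(6μF, Q=16μC, V=2.67V), C2(4μF, Q=10μC, V=2.50V), C3(4μF, Q=8μC, V=2.00V), C4(5μF, Q=20μC, V=4.00V), C5(3μF, Q=10μC, V=3.33V)
Op 1: CLOSE 2-3: Q_total=18.00, C_total=8.00, V=2.25; Q2=9.00, Q3=9.00; dissipated=0.250
Op 2: CLOSE 5-2: Q_total=19.00, C_total=7.00, V=2.71; Q5=8.14, Q2=10.86; dissipated=1.006
Op 3: CLOSE 1-3: Q_total=25.00, C_total=10.00, V=2.50; Q1=15.00, Q3=10.00; dissipated=0.208
Op 4: CLOSE 4-5: Q_total=28.14, C_total=8.00, V=3.52; Q4=17.59, Q5=10.55; dissipated=1.550
Op 5: CLOSE 1-3: Q_total=25.00, C_total=10.00, V=2.50; Q1=15.00, Q3=10.00; dissipated=0.000
Total dissipated: 3.014 μJ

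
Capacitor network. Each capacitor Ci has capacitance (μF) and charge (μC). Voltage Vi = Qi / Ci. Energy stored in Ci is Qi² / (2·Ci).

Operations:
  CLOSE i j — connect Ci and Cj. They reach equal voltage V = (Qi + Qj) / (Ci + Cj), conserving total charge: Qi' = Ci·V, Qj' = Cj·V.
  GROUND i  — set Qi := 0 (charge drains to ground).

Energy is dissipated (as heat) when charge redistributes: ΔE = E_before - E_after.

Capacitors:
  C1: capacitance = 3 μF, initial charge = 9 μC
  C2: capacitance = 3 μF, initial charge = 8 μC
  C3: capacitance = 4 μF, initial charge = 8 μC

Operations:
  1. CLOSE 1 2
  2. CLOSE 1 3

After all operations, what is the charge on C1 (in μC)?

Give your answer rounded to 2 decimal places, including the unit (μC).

Answer: 7.07 μC

Derivation:
Initial: C1(3μF, Q=9μC, V=3.00V), C2(3μF, Q=8μC, V=2.67V), C3(4μF, Q=8μC, V=2.00V)
Op 1: CLOSE 1-2: Q_total=17.00, C_total=6.00, V=2.83; Q1=8.50, Q2=8.50; dissipated=0.083
Op 2: CLOSE 1-3: Q_total=16.50, C_total=7.00, V=2.36; Q1=7.07, Q3=9.43; dissipated=0.595
Final charges: Q1=7.07, Q2=8.50, Q3=9.43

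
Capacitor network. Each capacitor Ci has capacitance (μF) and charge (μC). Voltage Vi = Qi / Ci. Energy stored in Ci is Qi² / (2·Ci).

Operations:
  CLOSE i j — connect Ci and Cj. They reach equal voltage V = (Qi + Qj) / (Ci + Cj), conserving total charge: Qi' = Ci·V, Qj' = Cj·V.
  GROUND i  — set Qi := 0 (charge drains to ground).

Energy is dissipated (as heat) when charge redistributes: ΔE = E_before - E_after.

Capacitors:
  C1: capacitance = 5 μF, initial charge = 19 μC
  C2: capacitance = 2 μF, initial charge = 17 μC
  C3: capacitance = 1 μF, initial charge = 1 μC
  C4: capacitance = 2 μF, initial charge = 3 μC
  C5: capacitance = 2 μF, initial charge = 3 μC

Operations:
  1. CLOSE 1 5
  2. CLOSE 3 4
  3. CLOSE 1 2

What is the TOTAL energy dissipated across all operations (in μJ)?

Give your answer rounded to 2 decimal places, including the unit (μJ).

Answer: 24.36 μJ

Derivation:
Initial: C1(5μF, Q=19μC, V=3.80V), C2(2μF, Q=17μC, V=8.50V), C3(1μF, Q=1μC, V=1.00V), C4(2μF, Q=3μC, V=1.50V), C5(2μF, Q=3μC, V=1.50V)
Op 1: CLOSE 1-5: Q_total=22.00, C_total=7.00, V=3.14; Q1=15.71, Q5=6.29; dissipated=3.779
Op 2: CLOSE 3-4: Q_total=4.00, C_total=3.00, V=1.33; Q3=1.33, Q4=2.67; dissipated=0.083
Op 3: CLOSE 1-2: Q_total=32.71, C_total=7.00, V=4.67; Q1=23.37, Q2=9.35; dissipated=20.499
Total dissipated: 24.361 μJ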